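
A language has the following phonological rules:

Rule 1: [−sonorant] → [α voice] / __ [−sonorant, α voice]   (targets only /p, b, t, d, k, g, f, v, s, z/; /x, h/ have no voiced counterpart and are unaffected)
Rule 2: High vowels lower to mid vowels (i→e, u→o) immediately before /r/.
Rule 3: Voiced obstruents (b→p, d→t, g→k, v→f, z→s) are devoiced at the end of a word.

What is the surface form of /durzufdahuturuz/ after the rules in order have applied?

Rule 1 (regressive voicing assimilation): /f/ precedes the voiced obstruent /d/, so it voices to [v] by assimilation. /durzufdahuturuz/ → durzuvdahuturuz.
Rule 2 (pre-rhotic lowering): /u/ is a high vowel immediately before /r/, so it lowers to [o]. /u/ is a high vowel immediately before /r/, so it lowers to [o]. /durzuvdahuturuz/ → dorzuvdahutoruz.
Rule 3 (final devoicing): /z/ is a voiced obstruent in word-final position, so it devoices to [s]. /dorzuvdahutoruz/ → dorzuvdahutorus.

dorzuvdahutorus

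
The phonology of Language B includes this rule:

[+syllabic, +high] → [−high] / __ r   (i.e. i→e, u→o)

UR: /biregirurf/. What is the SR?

/i/ is a high vowel immediately before /r/, so it lowers to [e].
/i/ is a high vowel immediately before /r/, so it lowers to [e].
/u/ is a high vowel immediately before /r/, so it lowers to [o].
Surface form: [beregerorf].

beregerorf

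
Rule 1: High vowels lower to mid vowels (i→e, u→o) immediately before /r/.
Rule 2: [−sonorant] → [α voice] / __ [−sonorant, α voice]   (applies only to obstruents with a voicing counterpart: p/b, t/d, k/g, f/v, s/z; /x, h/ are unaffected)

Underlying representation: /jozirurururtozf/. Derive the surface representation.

jozerororortosf

Rule 1 (pre-rhotic lowering): /i/ is a high vowel immediately before /r/, so it lowers to [e]. /u/ is a high vowel immediately before /r/, so it lowers to [o]. /u/ is a high vowel immediately before /r/, so it lowers to [o]. /u/ is a high vowel immediately before /r/, so it lowers to [o]. /jozirurururtozf/ → jozerororortozf.
Rule 2 (regressive voicing assimilation): /z/ precedes the voiceless obstruent /f/, so it devoices to [s] by assimilation. /jozerororortozf/ → jozerororortosf.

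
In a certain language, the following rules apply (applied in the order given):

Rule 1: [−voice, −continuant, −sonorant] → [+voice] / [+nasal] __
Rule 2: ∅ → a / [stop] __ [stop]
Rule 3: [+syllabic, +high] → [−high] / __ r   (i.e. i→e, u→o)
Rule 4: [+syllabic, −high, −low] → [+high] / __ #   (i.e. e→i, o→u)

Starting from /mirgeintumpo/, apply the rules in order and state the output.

mergeindumbu

Rule 1 (post-nasal voicing): /t/ is a voiceless stop immediately after the nasal /n/, so it voices to [d]. /p/ is a voiceless stop immediately after the nasal /m/, so it voices to [b]. /mirgeintumpo/ → mirgeindumbo.
Rule 2 (stop-cluster a-epenthesis): no segment meets the environment; /mirgeindumbo/ is unchanged.
Rule 3 (pre-rhotic lowering): /i/ is a high vowel immediately before /r/, so it lowers to [e]. /mirgeindumbo/ → mergeindumbo.
Rule 4 (final vowel raising): /o/ is a mid vowel in word-final position, so it raises to [u]. /mergeindumbo/ → mergeindumbu.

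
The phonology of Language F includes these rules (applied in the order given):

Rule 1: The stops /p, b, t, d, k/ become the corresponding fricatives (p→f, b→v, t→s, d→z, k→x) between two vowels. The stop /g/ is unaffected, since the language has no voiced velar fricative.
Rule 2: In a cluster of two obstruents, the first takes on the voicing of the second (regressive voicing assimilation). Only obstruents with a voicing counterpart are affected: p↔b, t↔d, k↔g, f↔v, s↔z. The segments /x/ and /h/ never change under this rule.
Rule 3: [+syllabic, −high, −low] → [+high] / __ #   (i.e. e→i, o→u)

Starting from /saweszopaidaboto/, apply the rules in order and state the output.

sawezzofaizavosu

Rule 1 (intervocalic spirantization): /p/ is a stop between vowels /o/ and /a/, so it spirantizes to the fricative [f]. /d/ is a stop between vowels /i/ and /a/, so it spirantizes to the fricative [z]. /b/ is a stop between vowels /a/ and /o/, so it spirantizes to the fricative [v]. /t/ is a stop between vowels /o/ and /o/, so it spirantizes to the fricative [s]. /saweszopaidaboto/ → saweszofaizavoso.
Rule 2 (regressive voicing assimilation): /s/ precedes the voiced obstruent /z/, so it voices to [z] by assimilation. /saweszofaizavoso/ → sawezzofaizavoso.
Rule 3 (final vowel raising): /o/ is a mid vowel in word-final position, so it raises to [u]. /sawezzofaizavoso/ → sawezzofaizavosu.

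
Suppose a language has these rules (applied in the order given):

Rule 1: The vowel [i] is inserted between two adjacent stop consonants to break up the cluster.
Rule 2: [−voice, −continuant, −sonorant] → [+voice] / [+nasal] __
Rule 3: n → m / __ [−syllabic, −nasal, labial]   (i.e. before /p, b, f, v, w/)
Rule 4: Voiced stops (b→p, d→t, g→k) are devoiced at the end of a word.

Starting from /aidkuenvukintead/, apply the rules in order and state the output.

aidikuemvukindeat

Rule 1 (stop-cluster i-epenthesis): /d/ and /k/ form a stop–stop cluster, so [i] is inserted between them. /aidkuenvukintead/ → aidikuenvukintead.
Rule 2 (post-nasal voicing): /t/ is a voiceless stop immediately after the nasal /n/, so it voices to [d]. /aidikuenvukintead/ → aidikuenvukindead.
Rule 3 (nasal place assimilation): /n/ precedes the labial consonant /v/, so it assimilates in place to [m]. /aidikuenvukindead/ → aidikuemvukindead.
Rule 4 (final devoicing): /d/ is a voiced stop in word-final position, so it devoices to [t]. /aidikuemvukindead/ → aidikuemvukindeat.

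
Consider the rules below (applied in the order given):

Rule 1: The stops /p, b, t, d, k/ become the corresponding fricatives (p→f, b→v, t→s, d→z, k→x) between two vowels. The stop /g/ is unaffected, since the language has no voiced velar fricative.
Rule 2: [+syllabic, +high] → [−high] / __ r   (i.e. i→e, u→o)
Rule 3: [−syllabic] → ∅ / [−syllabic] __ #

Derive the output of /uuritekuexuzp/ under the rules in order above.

Rule 1 (intervocalic spirantization): /t/ is a stop between vowels /i/ and /e/, so it spirantizes to the fricative [s]. /k/ is a stop between vowels /e/ and /u/, so it spirantizes to the fricative [x]. /uuritekuexuzp/ → uurisexuexuzp.
Rule 2 (pre-rhotic lowering): /u/ is a high vowel immediately before /r/, so it lowers to [o]. /uurisexuexuzp/ → uorisexuexuzp.
Rule 3 (final cluster simplification): /p/ is the second consonant of a word-final cluster /zp/, so it deletes. /uorisexuexuzp/ → uorisexuexuz.

uorisexuexuz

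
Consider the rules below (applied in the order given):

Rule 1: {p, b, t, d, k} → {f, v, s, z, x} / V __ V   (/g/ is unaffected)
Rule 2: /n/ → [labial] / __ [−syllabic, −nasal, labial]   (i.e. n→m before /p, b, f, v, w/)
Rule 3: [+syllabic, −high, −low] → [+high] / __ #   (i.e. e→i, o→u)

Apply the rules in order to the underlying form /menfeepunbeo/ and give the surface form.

memfeefumbeu

Rule 1 (intervocalic spirantization): /p/ is a stop between vowels /e/ and /u/, so it spirantizes to the fricative [f]. /menfeepunbeo/ → menfeefunbeo.
Rule 2 (nasal place assimilation): /n/ precedes the labial consonant /f/, so it assimilates in place to [m]. /n/ precedes the labial consonant /b/, so it assimilates in place to [m]. /menfeefunbeo/ → memfeefumbeo.
Rule 3 (final vowel raising): /o/ is a mid vowel in word-final position, so it raises to [u]. /memfeefumbeo/ → memfeefumbeu.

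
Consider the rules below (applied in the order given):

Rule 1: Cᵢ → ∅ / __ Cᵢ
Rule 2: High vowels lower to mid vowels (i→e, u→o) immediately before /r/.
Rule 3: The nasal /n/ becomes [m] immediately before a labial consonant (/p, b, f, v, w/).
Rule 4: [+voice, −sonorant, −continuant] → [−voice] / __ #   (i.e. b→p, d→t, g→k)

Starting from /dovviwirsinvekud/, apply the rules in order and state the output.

doviwersimvekut

Rule 1 (degemination): /vv/ is a geminate; the first /v/ deletes. /dovviwirsinvekud/ → doviwirsinvekud.
Rule 2 (pre-rhotic lowering): /i/ is a high vowel immediately before /r/, so it lowers to [e]. /doviwirsinvekud/ → doviwersinvekud.
Rule 3 (nasal place assimilation): /n/ precedes the labial consonant /v/, so it assimilates in place to [m]. /doviwersinvekud/ → doviwersimvekud.
Rule 4 (final devoicing): /d/ is a voiced stop in word-final position, so it devoices to [t]. /doviwersimvekud/ → doviwersimvekut.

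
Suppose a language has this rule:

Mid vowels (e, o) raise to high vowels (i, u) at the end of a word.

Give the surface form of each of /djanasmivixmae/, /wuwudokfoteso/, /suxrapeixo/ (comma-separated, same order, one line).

djanasmivixmai, wuwudokfotesu, suxrapeixu

/djanasmivixmae/: /e/ is a mid vowel in word-final position, so it raises to [i]. → [djanasmivixmai].
/wuwudokfoteso/: /o/ is a mid vowel in word-final position, so it raises to [u]. → [wuwudokfotesu].
/suxrapeixo/: /o/ is a mid vowel in word-final position, so it raises to [u]. → [suxrapeixu].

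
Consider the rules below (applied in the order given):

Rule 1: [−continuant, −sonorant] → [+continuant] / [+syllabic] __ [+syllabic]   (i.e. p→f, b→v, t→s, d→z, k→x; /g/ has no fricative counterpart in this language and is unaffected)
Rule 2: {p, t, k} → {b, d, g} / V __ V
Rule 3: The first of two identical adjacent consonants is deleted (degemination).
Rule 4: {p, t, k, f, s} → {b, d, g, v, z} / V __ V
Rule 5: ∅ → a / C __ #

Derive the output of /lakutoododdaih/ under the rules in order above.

Rule 1 (intervocalic spirantization): /k/ is a stop between vowels /a/ and /u/, so it spirantizes to the fricative [x]. /t/ is a stop between vowels /u/ and /o/, so it spirantizes to the fricative [s]. /d/ is a stop between vowels /o/ and /o/, so it spirantizes to the fricative [z]. /lakutoododdaih/ → laxusoozoddaih.
Rule 2 (intervocalic voicing): no segment meets the environment; /laxusoozoddaih/ is unchanged.
Rule 3 (degemination): /dd/ is a geminate; the first /d/ deletes. /laxusoozoddaih/ → laxusoozodaih.
Rule 4 (intervocalic voicing): /s/ is a voiceless obstruent between vowels /u/ and /o/, so it voices to [z]. /laxusoozodaih/ → laxuzoozodaih.
Rule 5 (final a-epenthesis): the form ends in the consonant /h/, so [a] is inserted word-finally. /laxuzoozodaih/ → laxuzoozodaiha.

laxuzoozodaiha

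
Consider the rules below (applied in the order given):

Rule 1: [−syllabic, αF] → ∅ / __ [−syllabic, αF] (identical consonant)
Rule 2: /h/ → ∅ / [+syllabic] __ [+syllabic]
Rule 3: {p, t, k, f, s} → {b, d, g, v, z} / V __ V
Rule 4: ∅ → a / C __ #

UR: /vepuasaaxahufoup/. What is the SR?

vebuazaaxauvoupa

Rule 1 (degemination): no segment meets the environment; /vepuasaaxahufoup/ is unchanged.
Rule 2 (intervocalic h-deletion): /h/ occurs between vowels /a/ and /u/, so it deletes. /vepuasaaxahufoup/ → vepuasaaxaufoup.
Rule 3 (intervocalic voicing): /p/ is a voiceless obstruent between vowels /e/ and /u/, so it voices to [b]. /s/ is a voiceless obstruent between vowels /a/ and /a/, so it voices to [z]. /f/ is a voiceless obstruent between vowels /u/ and /o/, so it voices to [v]. /vepuasaaxaufoup/ → vebuazaaxauvoup.
Rule 4 (final a-epenthesis): the form ends in the consonant /p/, so [a] is inserted word-finally. /vebuazaaxauvoup/ → vebuazaaxauvoupa.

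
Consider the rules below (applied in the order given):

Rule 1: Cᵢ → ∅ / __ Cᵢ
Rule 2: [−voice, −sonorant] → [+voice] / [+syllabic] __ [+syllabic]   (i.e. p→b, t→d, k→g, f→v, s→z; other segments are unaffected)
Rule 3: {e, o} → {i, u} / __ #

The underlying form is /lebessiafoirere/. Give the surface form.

lebeziavoireri

Rule 1 (degemination): /ss/ is a geminate; the first /s/ deletes. /lebessiafoirere/ → lebesiafoirere.
Rule 2 (intervocalic voicing): /s/ is a voiceless obstruent between vowels /e/ and /i/, so it voices to [z]. /f/ is a voiceless obstruent between vowels /a/ and /o/, so it voices to [v]. /lebesiafoirere/ → lebeziavoirere.
Rule 3 (final vowel raising): /e/ is a mid vowel in word-final position, so it raises to [i]. /lebeziavoirere/ → lebeziavoireri.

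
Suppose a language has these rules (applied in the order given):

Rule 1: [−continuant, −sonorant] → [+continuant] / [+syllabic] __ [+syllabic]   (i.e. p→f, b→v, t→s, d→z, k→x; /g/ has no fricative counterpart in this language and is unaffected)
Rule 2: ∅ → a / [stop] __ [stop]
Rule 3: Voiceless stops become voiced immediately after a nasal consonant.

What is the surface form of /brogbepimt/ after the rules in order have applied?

Rule 1 (intervocalic spirantization): /p/ is a stop between vowels /e/ and /i/, so it spirantizes to the fricative [f]. /brogbepimt/ → brogbefimt.
Rule 2 (stop-cluster a-epenthesis): /g/ and /b/ form a stop–stop cluster, so [a] is inserted between them. /brogbefimt/ → brogabefimt.
Rule 3 (post-nasal voicing): /t/ is a voiceless stop immediately after the nasal /m/, so it voices to [d]. /brogabefimt/ → brogabefimd.

brogabefimd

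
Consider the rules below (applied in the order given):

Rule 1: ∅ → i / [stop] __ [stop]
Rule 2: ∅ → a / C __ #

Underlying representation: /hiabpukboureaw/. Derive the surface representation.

hiabipukiboureawa

Rule 1 (stop-cluster i-epenthesis): /b/ and /p/ form a stop–stop cluster, so [i] is inserted between them. /k/ and /b/ form a stop–stop cluster, so [i] is inserted between them. /hiabpukboureaw/ → hiabipukiboureaw.
Rule 2 (final a-epenthesis): the form ends in the consonant /w/, so [a] is inserted word-finally. /hiabipukiboureaw/ → hiabipukiboureawa.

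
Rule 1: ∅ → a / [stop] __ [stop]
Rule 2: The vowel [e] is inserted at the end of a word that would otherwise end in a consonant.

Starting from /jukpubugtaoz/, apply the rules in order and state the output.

Rule 1 (stop-cluster a-epenthesis): /k/ and /p/ form a stop–stop cluster, so [a] is inserted between them. /g/ and /t/ form a stop–stop cluster, so [a] is inserted between them. /jukpubugtaoz/ → jukapubugataoz.
Rule 2 (final e-epenthesis): the form ends in the consonant /z/, so [e] is inserted word-finally. /jukapubugataoz/ → jukapubugataoze.

jukapubugataoze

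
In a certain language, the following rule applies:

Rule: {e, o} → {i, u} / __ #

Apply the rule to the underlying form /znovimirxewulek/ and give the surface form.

znovimirxewulek

No segment of /znovimirxewulek/ meets the structural description of the rule, so the form surfaces unchanged.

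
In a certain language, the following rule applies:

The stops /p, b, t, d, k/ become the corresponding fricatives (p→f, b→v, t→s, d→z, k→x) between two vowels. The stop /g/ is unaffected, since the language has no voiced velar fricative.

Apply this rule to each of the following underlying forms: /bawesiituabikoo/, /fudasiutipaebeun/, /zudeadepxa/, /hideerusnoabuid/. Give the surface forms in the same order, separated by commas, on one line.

/bawesiituabikoo/: /t/ is a stop between vowels /i/ and /u/, so it spirantizes to the fricative [s]. /b/ is a stop between vowels /a/ and /i/, so it spirantizes to the fricative [v]. /k/ is a stop between vowels /i/ and /o/, so it spirantizes to the fricative [x]. → [bawesiisuavixoo].
/fudasiutipaebeun/: /d/ is a stop between vowels /u/ and /a/, so it spirantizes to the fricative [z]. /t/ is a stop between vowels /u/ and /i/, so it spirantizes to the fricative [s]. /p/ is a stop between vowels /i/ and /a/, so it spirantizes to the fricative [f]. /b/ is a stop between vowels /e/ and /e/, so it spirantizes to the fricative [v]. → [fuzasiusifaeveun].
/zudeadepxa/: /d/ is a stop between vowels /u/ and /e/, so it spirantizes to the fricative [z]. /d/ is a stop between vowels /a/ and /e/, so it spirantizes to the fricative [z]. → [zuzeazepxa].
/hideerusnoabuid/: /d/ is a stop between vowels /i/ and /e/, so it spirantizes to the fricative [z]. /b/ is a stop between vowels /a/ and /u/, so it spirantizes to the fricative [v]. → [hizeerusnoavuid].

bawesiisuavixoo, fuzasiusifaeveun, zuzeazepxa, hizeerusnoavuid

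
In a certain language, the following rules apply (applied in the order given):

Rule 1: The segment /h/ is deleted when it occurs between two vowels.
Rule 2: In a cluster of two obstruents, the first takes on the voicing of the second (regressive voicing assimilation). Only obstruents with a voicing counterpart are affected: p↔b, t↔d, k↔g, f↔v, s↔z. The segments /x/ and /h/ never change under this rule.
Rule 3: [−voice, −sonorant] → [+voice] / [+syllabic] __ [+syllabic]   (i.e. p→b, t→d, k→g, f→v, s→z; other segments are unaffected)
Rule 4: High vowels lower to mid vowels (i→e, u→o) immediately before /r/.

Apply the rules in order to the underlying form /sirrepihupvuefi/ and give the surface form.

Rule 1 (intervocalic h-deletion): /h/ occurs between vowels /i/ and /u/, so it deletes. /sirrepihupvuefi/ → sirrepiupvuefi.
Rule 2 (regressive voicing assimilation): /p/ precedes the voiced obstruent /v/, so it voices to [b] by assimilation. /sirrepiupvuefi/ → sirrepiubvuefi.
Rule 3 (intervocalic voicing): /p/ is a voiceless obstruent between vowels /e/ and /i/, so it voices to [b]. /f/ is a voiceless obstruent between vowels /e/ and /i/, so it voices to [v]. /sirrepiubvuefi/ → sirrebiubvuevi.
Rule 4 (pre-rhotic lowering): /i/ is a high vowel immediately before /r/, so it lowers to [e]. /sirrebiubvuevi/ → serrebiubvuevi.

serrebiubvuevi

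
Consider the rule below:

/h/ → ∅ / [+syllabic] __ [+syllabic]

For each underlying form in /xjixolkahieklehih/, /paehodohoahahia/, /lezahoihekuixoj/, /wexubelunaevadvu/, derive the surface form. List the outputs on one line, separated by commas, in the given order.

/xjixolkahieklehih/: /h/ occurs between vowels /a/ and /i/, so it deletes. /h/ occurs between vowels /e/ and /i/, so it deletes. → [xjixolkaiekleih].
/paehodohoahahia/: /h/ occurs between vowels /e/ and /o/, so it deletes. /h/ occurs between vowels /o/ and /o/, so it deletes. /h/ occurs between vowels /a/ and /a/, so it deletes. /h/ occurs between vowels /a/ and /i/, so it deletes. → [paeodooaaia].
/lezahoihekuixoj/: /h/ occurs between vowels /a/ and /o/, so it deletes. /h/ occurs between vowels /i/ and /e/, so it deletes. → [lezaoiekuixoj].
/wexubelunaevadvu/: the rule's environment is not met; surfaces unchanged as [wexubelunaevadvu].

xjixolkaiekleih, paeodooaaia, lezaoiekuixoj, wexubelunaevadvu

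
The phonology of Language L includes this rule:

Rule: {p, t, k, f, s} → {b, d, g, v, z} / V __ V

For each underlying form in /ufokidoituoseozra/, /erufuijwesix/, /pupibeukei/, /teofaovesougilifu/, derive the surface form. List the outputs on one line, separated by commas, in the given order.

uvogidoiduozeozra, eruvuijwezix, pubibeugei, teovaovezougilivu

/ufokidoituoseozra/: /f/ is a voiceless obstruent between vowels /u/ and /o/, so it voices to [v]. /k/ is a voiceless obstruent between vowels /o/ and /i/, so it voices to [g]. /t/ is a voiceless obstruent between vowels /i/ and /u/, so it voices to [d]. /s/ is a voiceless obstruent between vowels /o/ and /e/, so it voices to [z]. → [uvogidoiduozeozra].
/erufuijwesix/: /f/ is a voiceless obstruent between vowels /u/ and /u/, so it voices to [v]. /s/ is a voiceless obstruent between vowels /e/ and /i/, so it voices to [z]. → [eruvuijwezix].
/pupibeukei/: /p/ is a voiceless obstruent between vowels /u/ and /i/, so it voices to [b]. /k/ is a voiceless obstruent between vowels /u/ and /e/, so it voices to [g]. → [pubibeugei].
/teofaovesougilifu/: /f/ is a voiceless obstruent between vowels /o/ and /a/, so it voices to [v]. /s/ is a voiceless obstruent between vowels /e/ and /o/, so it voices to [z]. /f/ is a voiceless obstruent between vowels /i/ and /u/, so it voices to [v]. → [teovaovezougilivu].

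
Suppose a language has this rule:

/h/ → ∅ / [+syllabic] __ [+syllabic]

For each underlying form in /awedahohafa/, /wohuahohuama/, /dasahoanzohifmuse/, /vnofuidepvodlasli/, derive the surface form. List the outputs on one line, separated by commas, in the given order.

/awedahohafa/: /h/ occurs between vowels /a/ and /o/, so it deletes. /h/ occurs between vowels /o/ and /a/, so it deletes. → [awedaoafa].
/wohuahohuama/: /h/ occurs between vowels /o/ and /u/, so it deletes. /h/ occurs between vowels /a/ and /o/, so it deletes. /h/ occurs between vowels /o/ and /u/, so it deletes. → [wouaouama].
/dasahoanzohifmuse/: /h/ occurs between vowels /a/ and /o/, so it deletes. /h/ occurs between vowels /o/ and /i/, so it deletes. → [dasaoanzoifmuse].
/vnofuidepvodlasli/: the rule's environment is not met; surfaces unchanged as [vnofuidepvodlasli].

awedaoafa, wouaouama, dasaoanzoifmuse, vnofuidepvodlasli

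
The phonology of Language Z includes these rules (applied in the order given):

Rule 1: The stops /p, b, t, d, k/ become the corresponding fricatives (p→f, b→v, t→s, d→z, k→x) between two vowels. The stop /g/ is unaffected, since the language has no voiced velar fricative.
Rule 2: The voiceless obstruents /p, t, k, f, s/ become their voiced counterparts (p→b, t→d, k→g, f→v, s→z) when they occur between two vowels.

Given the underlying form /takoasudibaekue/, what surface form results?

taxoazuzivaexue

Rule 1 (intervocalic spirantization): /k/ is a stop between vowels /a/ and /o/, so it spirantizes to the fricative [x]. /d/ is a stop between vowels /u/ and /i/, so it spirantizes to the fricative [z]. /b/ is a stop between vowels /i/ and /a/, so it spirantizes to the fricative [v]. /k/ is a stop between vowels /e/ and /u/, so it spirantizes to the fricative [x]. /takoasudibaekue/ → taxoasuzivaexue.
Rule 2 (intervocalic voicing): /s/ is a voiceless obstruent between vowels /a/ and /u/, so it voices to [z]. /taxoasuzivaexue/ → taxoazuzivaexue.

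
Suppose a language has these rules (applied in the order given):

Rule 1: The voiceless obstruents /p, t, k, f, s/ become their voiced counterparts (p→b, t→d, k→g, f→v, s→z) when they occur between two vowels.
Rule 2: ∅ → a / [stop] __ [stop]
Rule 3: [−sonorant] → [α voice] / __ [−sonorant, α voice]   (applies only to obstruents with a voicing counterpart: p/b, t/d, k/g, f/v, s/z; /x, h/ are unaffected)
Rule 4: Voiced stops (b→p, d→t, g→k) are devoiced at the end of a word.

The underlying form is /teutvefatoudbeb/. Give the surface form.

Rule 1 (intervocalic voicing): /f/ is a voiceless obstruent between vowels /e/ and /a/, so it voices to [v]. /t/ is a voiceless obstruent between vowels /a/ and /o/, so it voices to [d]. /teutvefatoudbeb/ → teutvevadoudbeb.
Rule 2 (stop-cluster a-epenthesis): /d/ and /b/ form a stop–stop cluster, so [a] is inserted between them. /teutvevadoudbeb/ → teutvevadoudabeb.
Rule 3 (regressive voicing assimilation): /t/ precedes the voiced obstruent /v/, so it voices to [d] by assimilation. /teutvevadoudabeb/ → teudvevadoudabeb.
Rule 4 (final devoicing): /b/ is a voiced stop in word-final position, so it devoices to [p]. /teudvevadoudabeb/ → teudvevadoudabep.

teudvevadoudabep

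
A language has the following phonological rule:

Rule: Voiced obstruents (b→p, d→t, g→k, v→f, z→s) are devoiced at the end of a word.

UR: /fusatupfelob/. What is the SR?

fusatupfelop

/b/ is a voiced obstruent in word-final position, so it devoices to [p].
Surface form: [fusatupfelop].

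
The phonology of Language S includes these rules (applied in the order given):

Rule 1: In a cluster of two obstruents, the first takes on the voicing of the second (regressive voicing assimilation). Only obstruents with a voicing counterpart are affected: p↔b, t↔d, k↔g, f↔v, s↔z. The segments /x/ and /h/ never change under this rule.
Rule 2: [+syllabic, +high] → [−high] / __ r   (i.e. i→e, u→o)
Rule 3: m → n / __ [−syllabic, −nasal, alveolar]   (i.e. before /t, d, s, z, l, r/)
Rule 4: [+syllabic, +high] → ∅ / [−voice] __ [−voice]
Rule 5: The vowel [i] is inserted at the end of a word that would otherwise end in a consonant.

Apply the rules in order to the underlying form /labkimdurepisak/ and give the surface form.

lapkindorepsaki

Rule 1 (regressive voicing assimilation): /b/ precedes the voiceless obstruent /k/, so it devoices to [p] by assimilation. /labkimdurepisak/ → lapkimdurepisak.
Rule 2 (pre-rhotic lowering): /u/ is a high vowel immediately before /r/, so it lowers to [o]. /lapkimdurepisak/ → lapkimdorepisak.
Rule 3 (nasal place assimilation): /m/ precedes the alveolar consonant /d/, so it assimilates in place to [n]. /lapkimdorepisak/ → lapkindorepisak.
Rule 4 (high vowel syncope): /i/ is a high vowel flanked by voiceless consonants /p/ and /s/, so it deletes. /lapkindorepisak/ → lapkindorepsak.
Rule 5 (final i-epenthesis): the form ends in the consonant /k/, so [i] is inserted word-finally. /lapkindorepsak/ → lapkindorepsaki.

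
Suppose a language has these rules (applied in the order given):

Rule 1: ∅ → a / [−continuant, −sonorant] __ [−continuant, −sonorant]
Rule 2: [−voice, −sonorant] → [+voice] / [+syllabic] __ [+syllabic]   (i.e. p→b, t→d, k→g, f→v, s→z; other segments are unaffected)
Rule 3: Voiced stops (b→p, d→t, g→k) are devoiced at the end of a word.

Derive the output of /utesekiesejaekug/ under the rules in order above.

Rule 1 (stop-cluster a-epenthesis): no segment meets the environment; /utesekiesejaekug/ is unchanged.
Rule 2 (intervocalic voicing): /t/ is a voiceless obstruent between vowels /u/ and /e/, so it voices to [d]. /s/ is a voiceless obstruent between vowels /e/ and /e/, so it voices to [z]. /k/ is a voiceless obstruent between vowels /e/ and /i/, so it voices to [g]. /s/ is a voiceless obstruent between vowels /e/ and /e/, so it voices to [z]. /k/ is a voiceless obstruent between vowels /e/ and /u/, so it voices to [g]. /utesekiesejaekug/ → udezegiezejaegug.
Rule 3 (final devoicing): /g/ is a voiced stop in word-final position, so it devoices to [k]. /udezegiezejaegug/ → udezegiezejaeguk.

udezegiezejaeguk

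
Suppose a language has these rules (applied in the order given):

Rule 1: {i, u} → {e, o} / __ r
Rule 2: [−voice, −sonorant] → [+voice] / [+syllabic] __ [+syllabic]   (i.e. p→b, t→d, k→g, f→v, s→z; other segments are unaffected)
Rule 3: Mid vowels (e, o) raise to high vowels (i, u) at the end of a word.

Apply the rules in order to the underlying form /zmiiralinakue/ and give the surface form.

zmieralinagui

Rule 1 (pre-rhotic lowering): /i/ is a high vowel immediately before /r/, so it lowers to [e]. /zmiiralinakue/ → zmieralinakue.
Rule 2 (intervocalic voicing): /k/ is a voiceless obstruent between vowels /a/ and /u/, so it voices to [g]. /zmieralinakue/ → zmieralinague.
Rule 3 (final vowel raising): /e/ is a mid vowel in word-final position, so it raises to [i]. /zmieralinague/ → zmieralinagui.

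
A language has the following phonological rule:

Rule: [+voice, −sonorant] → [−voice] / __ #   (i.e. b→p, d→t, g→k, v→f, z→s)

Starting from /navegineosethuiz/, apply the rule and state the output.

/z/ is a voiced obstruent in word-final position, so it devoices to [s].
Surface form: [navegineosethuis].

navegineosethuis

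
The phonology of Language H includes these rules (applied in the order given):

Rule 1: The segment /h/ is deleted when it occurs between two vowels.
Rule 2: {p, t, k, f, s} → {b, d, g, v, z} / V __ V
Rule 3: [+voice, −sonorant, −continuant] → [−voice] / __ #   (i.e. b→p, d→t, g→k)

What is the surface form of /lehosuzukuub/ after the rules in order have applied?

Rule 1 (intervocalic h-deletion): /h/ occurs between vowels /e/ and /o/, so it deletes. /lehosuzukuub/ → leosuzukuub.
Rule 2 (intervocalic voicing): /s/ is a voiceless obstruent between vowels /o/ and /u/, so it voices to [z]. /k/ is a voiceless obstruent between vowels /u/ and /u/, so it voices to [g]. /leosuzukuub/ → leozuzuguub.
Rule 3 (final devoicing): /b/ is a voiced stop in word-final position, so it devoices to [p]. /leozuzuguub/ → leozuzuguup.

leozuzuguup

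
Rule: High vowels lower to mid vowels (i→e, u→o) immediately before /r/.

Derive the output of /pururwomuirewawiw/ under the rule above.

pororwomuerewawiw

/u/ is a high vowel immediately before /r/, so it lowers to [o].
/u/ is a high vowel immediately before /r/, so it lowers to [o].
/i/ is a high vowel immediately before /r/, so it lowers to [e].
The other instances of /u/, /i/ do not occur in the required environment and remain unchanged.
Surface form: [pororwomuerewawiw].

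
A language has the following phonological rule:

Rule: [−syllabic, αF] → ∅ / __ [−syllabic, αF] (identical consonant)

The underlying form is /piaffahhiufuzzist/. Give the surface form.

piafahiufuzist

/ff/ is a geminate; the first /f/ deletes.
/hh/ is a geminate; the first /h/ deletes.
/zz/ is a geminate; the first /z/ deletes.
Surface form: [piafahiufuzist].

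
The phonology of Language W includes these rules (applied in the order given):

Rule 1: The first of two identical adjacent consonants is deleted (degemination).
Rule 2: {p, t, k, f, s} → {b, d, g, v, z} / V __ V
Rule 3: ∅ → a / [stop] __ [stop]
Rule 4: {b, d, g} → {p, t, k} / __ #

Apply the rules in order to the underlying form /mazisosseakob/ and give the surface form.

mazizozeagop

Rule 1 (degemination): /ss/ is a geminate; the first /s/ deletes. /mazisosseakob/ → mazisoseakob.
Rule 2 (intervocalic voicing): /s/ is a voiceless obstruent between vowels /i/ and /o/, so it voices to [z]. /s/ is a voiceless obstruent between vowels /o/ and /e/, so it voices to [z]. /k/ is a voiceless obstruent between vowels /a/ and /o/, so it voices to [g]. /mazisoseakob/ → mazizozeagob.
Rule 3 (stop-cluster a-epenthesis): no segment meets the environment; /mazizozeagob/ is unchanged.
Rule 4 (final devoicing): /b/ is a voiced stop in word-final position, so it devoices to [p]. /mazizozeagob/ → mazizozeagop.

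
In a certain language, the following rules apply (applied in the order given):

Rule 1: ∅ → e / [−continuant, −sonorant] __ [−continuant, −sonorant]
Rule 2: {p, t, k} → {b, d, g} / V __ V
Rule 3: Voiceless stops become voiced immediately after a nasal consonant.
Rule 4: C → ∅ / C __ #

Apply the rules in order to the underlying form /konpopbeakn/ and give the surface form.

Rule 1 (stop-cluster e-epenthesis): /p/ and /b/ form a stop–stop cluster, so [e] is inserted between them. /konpopbeakn/ → konpopebeakn.
Rule 2 (intervocalic voicing): /p/ is a voiceless stop between vowels /o/ and /e/, so it voices to [b]. /konpopebeakn/ → konpobebeakn.
Rule 3 (post-nasal voicing): /p/ is a voiceless stop immediately after the nasal /n/, so it voices to [b]. /konpobebeakn/ → konbobebeakn.
Rule 4 (final cluster simplification): /n/ is the second consonant of a word-final cluster /kn/, so it deletes. /konbobebeakn/ → konbobebeak.

konbobebeak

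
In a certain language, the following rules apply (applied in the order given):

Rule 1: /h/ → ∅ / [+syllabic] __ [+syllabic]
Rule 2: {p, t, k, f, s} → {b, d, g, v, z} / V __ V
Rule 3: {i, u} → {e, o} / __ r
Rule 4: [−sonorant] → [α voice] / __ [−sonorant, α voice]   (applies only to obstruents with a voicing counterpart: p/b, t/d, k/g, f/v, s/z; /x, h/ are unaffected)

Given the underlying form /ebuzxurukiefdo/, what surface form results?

Rule 1 (intervocalic h-deletion): no segment meets the environment; /ebuzxurukiefdo/ is unchanged.
Rule 2 (intervocalic voicing): /k/ is a voiceless obstruent between vowels /u/ and /i/, so it voices to [g]. /ebuzxurukiefdo/ → ebuzxurugiefdo.
Rule 3 (pre-rhotic lowering): /u/ is a high vowel immediately before /r/, so it lowers to [o]. /ebuzxurugiefdo/ → ebuzxorugiefdo.
Rule 4 (regressive voicing assimilation): /z/ precedes the voiceless obstruent /x/, so it devoices to [s] by assimilation. /f/ precedes the voiced obstruent /d/, so it voices to [v] by assimilation. /ebuzxorugiefdo/ → ebusxorugievdo.

ebusxorugievdo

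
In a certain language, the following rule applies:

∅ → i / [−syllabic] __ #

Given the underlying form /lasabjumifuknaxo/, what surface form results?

lasabjumifuknaxo

No segment of /lasabjumifuknaxo/ meets the structural description of the rule, so the form surfaces unchanged.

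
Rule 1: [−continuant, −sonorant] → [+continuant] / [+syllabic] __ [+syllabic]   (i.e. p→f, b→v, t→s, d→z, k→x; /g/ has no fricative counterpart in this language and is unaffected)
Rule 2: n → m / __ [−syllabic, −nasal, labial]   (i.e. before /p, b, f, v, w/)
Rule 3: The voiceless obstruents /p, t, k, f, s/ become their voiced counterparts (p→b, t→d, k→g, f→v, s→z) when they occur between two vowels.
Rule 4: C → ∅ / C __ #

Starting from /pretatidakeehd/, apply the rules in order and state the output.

Rule 1 (intervocalic spirantization): /t/ is a stop between vowels /e/ and /a/, so it spirantizes to the fricative [s]. /t/ is a stop between vowels /a/ and /i/, so it spirantizes to the fricative [s]. /d/ is a stop between vowels /i/ and /a/, so it spirantizes to the fricative [z]. /k/ is a stop between vowels /a/ and /e/, so it spirantizes to the fricative [x]. /pretatidakeehd/ → presasizaxeehd.
Rule 2 (nasal place assimilation): no segment meets the environment; /presasizaxeehd/ is unchanged.
Rule 3 (intervocalic voicing): /s/ is a voiceless obstruent between vowels /e/ and /a/, so it voices to [z]. /s/ is a voiceless obstruent between vowels /a/ and /i/, so it voices to [z]. /presasizaxeehd/ → prezazizaxeehd.
Rule 4 (final cluster simplification): /d/ is the second consonant of a word-final cluster /hd/, so it deletes. /prezazizaxeehd/ → prezazizaxeeh.

prezazizaxeeh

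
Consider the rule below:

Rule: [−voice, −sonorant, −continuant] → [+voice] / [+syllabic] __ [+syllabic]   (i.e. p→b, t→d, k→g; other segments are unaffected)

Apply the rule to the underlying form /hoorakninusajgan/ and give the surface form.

No segment of /hoorakninusajgan/ meets the structural description of the rule, so the form surfaces unchanged.

hoorakninusajgan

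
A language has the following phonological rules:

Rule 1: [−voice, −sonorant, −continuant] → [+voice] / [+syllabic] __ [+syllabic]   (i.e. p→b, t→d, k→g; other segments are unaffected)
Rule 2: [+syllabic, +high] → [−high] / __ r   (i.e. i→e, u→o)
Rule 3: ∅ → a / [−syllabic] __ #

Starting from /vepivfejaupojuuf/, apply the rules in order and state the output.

vebivfejaubojuufa

Rule 1 (intervocalic voicing): /p/ is a voiceless stop between vowels /e/ and /i/, so it voices to [b]. /p/ is a voiceless stop between vowels /u/ and /o/, so it voices to [b]. /vepivfejaupojuuf/ → vebivfejaubojuuf.
Rule 2 (pre-rhotic lowering): no segment meets the environment; /vebivfejaubojuuf/ is unchanged.
Rule 3 (final a-epenthesis): the form ends in the consonant /f/, so [a] is inserted word-finally. /vebivfejaubojuuf/ → vebivfejaubojuufa.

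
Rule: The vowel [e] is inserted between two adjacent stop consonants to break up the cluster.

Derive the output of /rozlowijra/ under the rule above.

rozlowijra

No segment of /rozlowijra/ meets the structural description of the rule, so the form surfaces unchanged.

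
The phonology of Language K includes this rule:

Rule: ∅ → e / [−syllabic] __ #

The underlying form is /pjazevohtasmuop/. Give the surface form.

pjazevohtasmuope

the form ends in the consonant /p/, so [e] is inserted word-finally.
Surface form: [pjazevohtasmuope].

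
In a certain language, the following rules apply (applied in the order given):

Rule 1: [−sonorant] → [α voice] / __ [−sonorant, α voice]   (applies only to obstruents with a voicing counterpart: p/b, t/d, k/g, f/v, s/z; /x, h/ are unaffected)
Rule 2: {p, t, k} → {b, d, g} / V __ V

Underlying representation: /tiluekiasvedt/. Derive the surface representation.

tiluegiazvett

Rule 1 (regressive voicing assimilation): /s/ precedes the voiced obstruent /v/, so it voices to [z] by assimilation. /d/ precedes the voiceless obstruent /t/, so it devoices to [t] by assimilation. /tiluekiasvedt/ → tiluekiazvett.
Rule 2 (intervocalic voicing): /k/ is a voiceless stop between vowels /e/ and /i/, so it voices to [g]. /tiluekiazvett/ → tiluegiazvett.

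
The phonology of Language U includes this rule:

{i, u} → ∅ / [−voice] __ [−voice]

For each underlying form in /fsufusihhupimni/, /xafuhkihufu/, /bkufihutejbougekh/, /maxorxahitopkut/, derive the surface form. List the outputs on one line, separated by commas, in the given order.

/fsufusihhupimni/: /u/ is a high vowel flanked by voiceless consonants /s/ and /f/, so it deletes. /u/ is a high vowel flanked by voiceless consonants /f/ and /s/, so it deletes. /i/ is a high vowel flanked by voiceless consonants /s/ and /h/, so it deletes. /u/ is a high vowel flanked by voiceless consonants /h/ and /p/, so it deletes. → [fsfshhpimni].
/xafuhkihufu/: /u/ is a high vowel flanked by voiceless consonants /f/ and /h/, so it deletes. /i/ is a high vowel flanked by voiceless consonants /k/ and /h/, so it deletes. /u/ is a high vowel flanked by voiceless consonants /h/ and /f/, so it deletes. → [xafhkhfu].
/bkufihutejbougekh/: /u/ is a high vowel flanked by voiceless consonants /k/ and /f/, so it deletes. /i/ is a high vowel flanked by voiceless consonants /f/ and /h/, so it deletes. /u/ is a high vowel flanked by voiceless consonants /h/ and /t/, so it deletes. → [bkfhtejbougekh].
/maxorxahitopkut/: /i/ is a high vowel flanked by voiceless consonants /h/ and /t/, so it deletes. /u/ is a high vowel flanked by voiceless consonants /k/ and /t/, so it deletes. → [maxorxahtopkt].

fsfshhpimni, xafhkhfu, bkfhtejbougekh, maxorxahtopkt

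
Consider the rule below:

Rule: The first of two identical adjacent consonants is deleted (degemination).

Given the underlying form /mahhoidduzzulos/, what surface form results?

mahoiduzulos

/hh/ is a geminate; the first /h/ deletes.
/dd/ is a geminate; the first /d/ deletes.
/zz/ is a geminate; the first /z/ deletes.
The other instances of /m/, /h/, /d/, /z/, /l/, /s/ do not occur in the required environment and remain unchanged.
Surface form: [mahoiduzulos].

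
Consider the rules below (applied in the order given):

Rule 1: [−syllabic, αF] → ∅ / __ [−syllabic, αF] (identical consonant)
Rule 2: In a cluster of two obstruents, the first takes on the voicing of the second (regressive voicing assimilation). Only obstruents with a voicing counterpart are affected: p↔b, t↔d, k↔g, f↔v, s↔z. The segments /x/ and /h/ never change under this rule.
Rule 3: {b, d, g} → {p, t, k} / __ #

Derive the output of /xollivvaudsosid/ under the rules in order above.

xolivautsosit

Rule 1 (degemination): /ll/ is a geminate; the first /l/ deletes. /vv/ is a geminate; the first /v/ deletes. /xollivvaudsosid/ → xolivaudsosid.
Rule 2 (regressive voicing assimilation): /d/ precedes the voiceless obstruent /s/, so it devoices to [t] by assimilation. /xolivaudsosid/ → xolivautsosid.
Rule 3 (final devoicing): /d/ is a voiced stop in word-final position, so it devoices to [t]. /xolivautsosid/ → xolivautsosit.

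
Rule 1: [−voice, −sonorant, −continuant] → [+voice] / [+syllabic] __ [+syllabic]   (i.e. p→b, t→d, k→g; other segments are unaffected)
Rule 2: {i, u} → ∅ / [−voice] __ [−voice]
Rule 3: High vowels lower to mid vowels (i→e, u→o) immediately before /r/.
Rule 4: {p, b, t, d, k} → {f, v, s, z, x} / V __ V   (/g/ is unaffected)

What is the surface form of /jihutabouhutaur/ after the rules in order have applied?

jihuzavouhuzaor

Rule 1 (intervocalic voicing): /t/ is a voiceless stop between vowels /u/ and /a/, so it voices to [d]. /t/ is a voiceless stop between vowels /u/ and /a/, so it voices to [d]. /jihutabouhutaur/ → jihudabouhudaur.
Rule 2 (high vowel syncope): no segment meets the environment; /jihudabouhudaur/ is unchanged.
Rule 3 (pre-rhotic lowering): /u/ is a high vowel immediately before /r/, so it lowers to [o]. /jihudabouhudaur/ → jihudabouhudaor.
Rule 4 (intervocalic spirantization): /d/ is a stop between vowels /u/ and /a/, so it spirantizes to the fricative [z]. /b/ is a stop between vowels /a/ and /o/, so it spirantizes to the fricative [v]. /d/ is a stop between vowels /u/ and /a/, so it spirantizes to the fricative [z]. /jihudabouhudaor/ → jihuzavouhuzaor.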